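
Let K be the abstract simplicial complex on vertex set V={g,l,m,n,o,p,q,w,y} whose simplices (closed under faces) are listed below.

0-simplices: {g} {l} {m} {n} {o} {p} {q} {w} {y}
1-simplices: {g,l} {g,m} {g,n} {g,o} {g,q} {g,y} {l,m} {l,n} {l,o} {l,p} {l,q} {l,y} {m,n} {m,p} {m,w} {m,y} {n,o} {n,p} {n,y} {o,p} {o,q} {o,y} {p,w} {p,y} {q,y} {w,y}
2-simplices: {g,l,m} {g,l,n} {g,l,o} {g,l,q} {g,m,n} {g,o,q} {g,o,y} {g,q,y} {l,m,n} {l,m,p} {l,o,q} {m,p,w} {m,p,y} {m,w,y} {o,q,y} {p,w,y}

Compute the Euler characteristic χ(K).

χ(K)=-1

n_0=9 n_1=26 n_2=16
χ=+9−26+16=-1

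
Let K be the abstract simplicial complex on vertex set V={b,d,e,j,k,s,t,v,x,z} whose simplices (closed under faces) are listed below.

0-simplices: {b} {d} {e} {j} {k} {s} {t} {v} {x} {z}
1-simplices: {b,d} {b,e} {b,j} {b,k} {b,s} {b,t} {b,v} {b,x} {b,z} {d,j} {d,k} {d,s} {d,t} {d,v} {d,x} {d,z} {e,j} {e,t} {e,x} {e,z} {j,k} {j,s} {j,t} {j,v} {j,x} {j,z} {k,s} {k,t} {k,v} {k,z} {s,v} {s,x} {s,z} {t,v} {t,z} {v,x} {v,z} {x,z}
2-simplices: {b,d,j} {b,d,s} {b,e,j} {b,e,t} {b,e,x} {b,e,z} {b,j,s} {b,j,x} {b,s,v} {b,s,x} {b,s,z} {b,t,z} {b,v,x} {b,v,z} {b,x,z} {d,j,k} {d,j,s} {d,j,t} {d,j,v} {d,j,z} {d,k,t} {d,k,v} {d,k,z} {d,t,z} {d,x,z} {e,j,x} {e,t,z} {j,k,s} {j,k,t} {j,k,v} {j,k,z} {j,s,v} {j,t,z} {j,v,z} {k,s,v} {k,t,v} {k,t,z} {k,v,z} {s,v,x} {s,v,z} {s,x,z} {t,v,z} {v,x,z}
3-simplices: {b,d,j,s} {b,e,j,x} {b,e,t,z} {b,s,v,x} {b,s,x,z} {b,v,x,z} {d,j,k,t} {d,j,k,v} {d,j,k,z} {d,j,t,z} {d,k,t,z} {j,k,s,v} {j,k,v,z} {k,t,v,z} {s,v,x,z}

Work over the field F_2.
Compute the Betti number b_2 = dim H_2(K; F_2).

b_2=0

n_0=10 n_1=38 n_2=43 n_3=15  [Z2]
∂1: piv[bd,be,bj,bk,bs,bt,bv,bx,bz] rk=9  ker:dj,dk,ds,dt,dv,dx,dz,ej,et,ex,ez,jk,js,jt,jv,jx,jz,ks,kt,kv,kz,sv,sx,sz,tv,tz,vx,vz,xz
∂2: piv[bdj,bds,bej,bet,bex,bez,bjs,bjx,bsv,bsx,bsz,btz,bvx,bvz,bxz,djk,djt,djv,djz,dkt,dkv,dkz,dtz,dxz,jks,jsv,jvz,ktv] rk=28  ker:djs,ejx,etz,jkt,jkv,jkz,jtz,ksv,ktz,kvz,svx,svz,sxz,tvz,vxz
∂3: piv[bdjs,bejx,betz,bsvx,bsxz,bvxz,djkt,djkv,djkz,djtz,dktz,jksv,jkvz,ktvz,svxz] rk=15
b_2=(43−28)−15=0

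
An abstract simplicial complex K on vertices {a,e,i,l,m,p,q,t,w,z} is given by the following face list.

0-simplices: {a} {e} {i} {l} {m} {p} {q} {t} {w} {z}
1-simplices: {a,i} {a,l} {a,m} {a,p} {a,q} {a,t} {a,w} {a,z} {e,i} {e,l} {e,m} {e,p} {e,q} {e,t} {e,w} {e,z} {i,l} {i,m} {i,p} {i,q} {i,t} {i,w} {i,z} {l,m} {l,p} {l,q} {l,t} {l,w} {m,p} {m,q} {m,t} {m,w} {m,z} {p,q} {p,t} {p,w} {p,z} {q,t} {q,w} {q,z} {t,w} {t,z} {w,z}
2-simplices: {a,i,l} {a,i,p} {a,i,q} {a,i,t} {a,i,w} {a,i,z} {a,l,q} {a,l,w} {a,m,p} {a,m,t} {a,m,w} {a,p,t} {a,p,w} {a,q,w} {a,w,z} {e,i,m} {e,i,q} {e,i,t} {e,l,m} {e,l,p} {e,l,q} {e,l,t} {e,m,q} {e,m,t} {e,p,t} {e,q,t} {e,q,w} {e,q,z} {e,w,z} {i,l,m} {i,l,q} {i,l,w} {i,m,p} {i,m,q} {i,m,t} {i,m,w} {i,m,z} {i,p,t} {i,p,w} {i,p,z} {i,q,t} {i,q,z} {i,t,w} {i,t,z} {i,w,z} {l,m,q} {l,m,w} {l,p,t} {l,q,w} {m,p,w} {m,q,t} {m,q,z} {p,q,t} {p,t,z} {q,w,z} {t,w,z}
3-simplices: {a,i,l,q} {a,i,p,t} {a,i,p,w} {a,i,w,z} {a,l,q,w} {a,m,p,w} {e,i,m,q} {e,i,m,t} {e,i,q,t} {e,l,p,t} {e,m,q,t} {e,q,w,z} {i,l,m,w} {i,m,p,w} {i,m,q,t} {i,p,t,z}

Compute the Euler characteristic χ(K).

χ(K)=7

n_0=10 n_1=43 n_2=56 n_3=16
χ=+10−43+56−16=7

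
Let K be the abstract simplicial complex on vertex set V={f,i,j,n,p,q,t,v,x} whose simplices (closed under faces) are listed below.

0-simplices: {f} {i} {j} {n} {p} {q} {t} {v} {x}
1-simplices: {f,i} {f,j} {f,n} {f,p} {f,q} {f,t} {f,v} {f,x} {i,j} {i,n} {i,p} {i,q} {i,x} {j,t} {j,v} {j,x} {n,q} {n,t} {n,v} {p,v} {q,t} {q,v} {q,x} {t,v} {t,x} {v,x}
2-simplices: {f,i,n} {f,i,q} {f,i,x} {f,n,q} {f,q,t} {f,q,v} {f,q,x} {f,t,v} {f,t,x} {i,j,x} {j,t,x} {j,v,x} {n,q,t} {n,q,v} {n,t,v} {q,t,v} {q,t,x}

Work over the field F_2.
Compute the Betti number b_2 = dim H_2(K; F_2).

n_0=9 n_1=26 n_2=17  [Z2]
∂1: piv[fi,fj,fn,fp,fq,ft,fv,fx] rk=8  ker:ij,in,ip,iq,ix,jt,jv,jx,nq,nt,nv,pv,qt,qv,qx,tv,tx,vx
∂2: piv[fin,fiq,fix,fnq,fqt,fqv,fqx,ftv,ftx,ijx,jtx,jvx,nqt,nqv] rk=14  ker:ntv,qtv,qtx
b_2=(17−14)−0=3

b_2=3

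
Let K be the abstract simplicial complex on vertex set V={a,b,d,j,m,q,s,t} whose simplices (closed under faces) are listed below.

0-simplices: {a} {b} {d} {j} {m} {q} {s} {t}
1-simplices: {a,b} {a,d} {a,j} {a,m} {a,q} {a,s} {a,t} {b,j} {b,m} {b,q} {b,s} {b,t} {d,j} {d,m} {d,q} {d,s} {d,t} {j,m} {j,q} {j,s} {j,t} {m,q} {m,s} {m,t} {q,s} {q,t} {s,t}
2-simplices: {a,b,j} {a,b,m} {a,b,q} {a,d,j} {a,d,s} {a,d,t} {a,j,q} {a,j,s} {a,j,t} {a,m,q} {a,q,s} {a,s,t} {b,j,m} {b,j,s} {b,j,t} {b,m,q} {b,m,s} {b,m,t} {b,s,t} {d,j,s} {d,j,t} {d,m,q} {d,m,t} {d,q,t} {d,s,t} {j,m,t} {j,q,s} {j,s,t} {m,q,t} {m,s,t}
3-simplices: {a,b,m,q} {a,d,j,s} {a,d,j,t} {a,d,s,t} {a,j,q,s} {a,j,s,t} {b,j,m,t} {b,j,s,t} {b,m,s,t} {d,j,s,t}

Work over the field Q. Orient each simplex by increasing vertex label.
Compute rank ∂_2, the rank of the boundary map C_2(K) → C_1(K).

n_0=8 n_1=27 n_2=30 n_3=10  [Q]
∂1: piv[ab,ad,aj,am,aq,as,at] rk=7  ker:bj,bm,bq,bs,bt,dj,dm,dq,ds,dt,jm,jq,js,jt,mq,ms,mt,qs,qt,st
∂2: piv[abj,abm,abq,adj,ads,adt,ajq,ajs,ajt,amq,aqs,ast,bjm,bjs,bjt,bms,bmt,dmq,dmt,dqt] rk=20  ker:bmq,bst,djs,djt,dst,jmt,jqs,jst,mqt,mst
∂3: piv[abmq,adjs,adjt,adst,ajqs,ajst,bjmt,bjst,bmst] rk=9  ker:djst
rk∂_2=20

rank∂_2=20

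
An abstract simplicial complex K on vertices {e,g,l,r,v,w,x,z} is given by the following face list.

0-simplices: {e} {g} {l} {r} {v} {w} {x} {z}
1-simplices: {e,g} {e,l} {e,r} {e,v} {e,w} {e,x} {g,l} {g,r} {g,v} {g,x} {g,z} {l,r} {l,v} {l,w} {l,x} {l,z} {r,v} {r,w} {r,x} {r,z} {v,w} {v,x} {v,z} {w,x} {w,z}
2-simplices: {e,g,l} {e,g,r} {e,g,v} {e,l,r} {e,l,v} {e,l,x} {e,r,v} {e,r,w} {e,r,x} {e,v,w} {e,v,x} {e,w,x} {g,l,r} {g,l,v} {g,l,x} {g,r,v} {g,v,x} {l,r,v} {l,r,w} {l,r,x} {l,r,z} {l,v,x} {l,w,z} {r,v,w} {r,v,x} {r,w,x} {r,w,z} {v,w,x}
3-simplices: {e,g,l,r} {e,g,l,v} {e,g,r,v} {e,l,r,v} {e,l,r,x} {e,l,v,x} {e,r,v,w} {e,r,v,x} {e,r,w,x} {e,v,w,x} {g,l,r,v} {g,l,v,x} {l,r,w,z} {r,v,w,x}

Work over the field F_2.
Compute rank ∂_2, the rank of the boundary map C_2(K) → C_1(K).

n_0=8 n_1=25 n_2=28 n_3=14  [Z2]
∂1: piv[eg,el,er,ev,ew,ex,gz] rk=7  ker:gl,gr,gv,gx,lr,lv,lw,lx,lz,rv,rw,rx,rz,vw,vx,vz,wx,wz
∂2: piv[egl,egr,egv,elr,elv,elx,erv,erw,erx,evw,evx,ewx,glx,lrw,lrz,lwz] rk=16  ker:glr,glv,grv,gvx,lrv,lrx,lvx,rvw,rvx,rwx,rwz,vwx
∂3: piv[eglr,eglv,egrv,elrv,elrx,elvx,ervw,ervx,erwx,evwx,glvx,lrwz] rk=12  ker:glrv,rvwx
rk∂_2=16

rank∂_2=16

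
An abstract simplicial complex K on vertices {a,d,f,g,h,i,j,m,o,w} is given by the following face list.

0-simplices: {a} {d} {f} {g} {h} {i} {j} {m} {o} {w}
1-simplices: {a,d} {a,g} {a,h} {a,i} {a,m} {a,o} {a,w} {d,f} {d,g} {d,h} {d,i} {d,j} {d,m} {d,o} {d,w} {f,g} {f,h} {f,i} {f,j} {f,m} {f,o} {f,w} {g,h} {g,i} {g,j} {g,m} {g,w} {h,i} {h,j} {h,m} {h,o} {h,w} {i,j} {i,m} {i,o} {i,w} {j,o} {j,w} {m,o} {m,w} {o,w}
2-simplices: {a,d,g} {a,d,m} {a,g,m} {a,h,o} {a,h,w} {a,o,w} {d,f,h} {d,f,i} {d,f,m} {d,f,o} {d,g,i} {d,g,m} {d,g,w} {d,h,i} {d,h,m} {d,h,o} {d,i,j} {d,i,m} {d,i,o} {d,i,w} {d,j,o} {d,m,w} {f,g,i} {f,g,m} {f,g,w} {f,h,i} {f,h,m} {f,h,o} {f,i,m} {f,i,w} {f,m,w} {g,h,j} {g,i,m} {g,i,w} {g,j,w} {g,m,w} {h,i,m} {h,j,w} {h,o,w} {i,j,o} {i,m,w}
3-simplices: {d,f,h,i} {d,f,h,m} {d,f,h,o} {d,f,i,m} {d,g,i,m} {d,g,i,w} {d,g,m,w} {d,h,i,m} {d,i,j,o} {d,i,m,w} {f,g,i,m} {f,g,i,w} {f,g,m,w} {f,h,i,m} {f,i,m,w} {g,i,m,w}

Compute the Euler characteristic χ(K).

n_0=10 n_1=41 n_2=41 n_3=16
χ=+10−41+41−16=-6

χ(K)=-6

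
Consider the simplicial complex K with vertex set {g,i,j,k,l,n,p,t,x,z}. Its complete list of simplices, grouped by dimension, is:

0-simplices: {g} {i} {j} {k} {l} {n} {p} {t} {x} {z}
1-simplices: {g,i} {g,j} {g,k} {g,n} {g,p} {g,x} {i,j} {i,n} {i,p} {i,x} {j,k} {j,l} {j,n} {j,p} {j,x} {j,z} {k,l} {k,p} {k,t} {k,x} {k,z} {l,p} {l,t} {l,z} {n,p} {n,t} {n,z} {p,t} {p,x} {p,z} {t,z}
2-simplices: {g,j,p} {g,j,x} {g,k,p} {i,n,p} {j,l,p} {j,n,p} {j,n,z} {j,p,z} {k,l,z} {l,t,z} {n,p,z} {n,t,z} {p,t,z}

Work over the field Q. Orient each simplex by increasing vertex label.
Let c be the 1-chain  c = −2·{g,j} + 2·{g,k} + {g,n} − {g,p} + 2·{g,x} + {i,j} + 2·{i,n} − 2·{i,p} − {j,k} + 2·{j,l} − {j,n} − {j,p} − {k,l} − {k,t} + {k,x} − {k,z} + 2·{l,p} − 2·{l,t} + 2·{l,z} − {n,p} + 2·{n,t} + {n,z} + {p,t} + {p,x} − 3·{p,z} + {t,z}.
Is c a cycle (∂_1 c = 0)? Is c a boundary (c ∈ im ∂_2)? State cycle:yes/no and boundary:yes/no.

n_0=10 n_1=31 n_2=13  [Q]
∂1: piv[gi,gj,gk,gn,gp,gx,jl,jz,kt] rk=9  ker:ij,in,ip,ix,jk,jn,jp,jx,kl,kp,kx,kz,lp,lt,lz,np,nt,nz,pt,px,pz,tz
∂2: piv[gjp,gjx,gkp,inp,jlp,jnp,jnz,jpz,klz,ltz,ntz,ptz] rk=12  ker:npz
∂1c = −2·{g} − {i} + 3·{k} − {l} − 2·{p} − {t} + 4·{x}

cycle:no boundary:no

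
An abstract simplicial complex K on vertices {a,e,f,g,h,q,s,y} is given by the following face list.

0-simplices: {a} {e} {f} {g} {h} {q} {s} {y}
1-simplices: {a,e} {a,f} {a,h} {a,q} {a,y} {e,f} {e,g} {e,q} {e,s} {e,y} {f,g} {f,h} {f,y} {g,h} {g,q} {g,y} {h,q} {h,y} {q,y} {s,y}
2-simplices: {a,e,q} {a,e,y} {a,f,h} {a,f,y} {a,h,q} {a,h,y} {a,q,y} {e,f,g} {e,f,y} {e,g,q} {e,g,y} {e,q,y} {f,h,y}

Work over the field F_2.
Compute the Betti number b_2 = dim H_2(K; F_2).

n_0=8 n_1=20 n_2=13  [Z2]
∂1: piv[ae,af,ah,aq,ay,eg,es] rk=7  ker:ef,eq,ey,fg,fh,fy,gh,gq,gy,hq,hy,qy,sy
∂2: piv[aeq,aey,afh,afy,ahq,ahy,aqy,efg,efy,egq,egy] rk=11  ker:eqy,fhy
b_2=(13−11)−0=2

b_2=2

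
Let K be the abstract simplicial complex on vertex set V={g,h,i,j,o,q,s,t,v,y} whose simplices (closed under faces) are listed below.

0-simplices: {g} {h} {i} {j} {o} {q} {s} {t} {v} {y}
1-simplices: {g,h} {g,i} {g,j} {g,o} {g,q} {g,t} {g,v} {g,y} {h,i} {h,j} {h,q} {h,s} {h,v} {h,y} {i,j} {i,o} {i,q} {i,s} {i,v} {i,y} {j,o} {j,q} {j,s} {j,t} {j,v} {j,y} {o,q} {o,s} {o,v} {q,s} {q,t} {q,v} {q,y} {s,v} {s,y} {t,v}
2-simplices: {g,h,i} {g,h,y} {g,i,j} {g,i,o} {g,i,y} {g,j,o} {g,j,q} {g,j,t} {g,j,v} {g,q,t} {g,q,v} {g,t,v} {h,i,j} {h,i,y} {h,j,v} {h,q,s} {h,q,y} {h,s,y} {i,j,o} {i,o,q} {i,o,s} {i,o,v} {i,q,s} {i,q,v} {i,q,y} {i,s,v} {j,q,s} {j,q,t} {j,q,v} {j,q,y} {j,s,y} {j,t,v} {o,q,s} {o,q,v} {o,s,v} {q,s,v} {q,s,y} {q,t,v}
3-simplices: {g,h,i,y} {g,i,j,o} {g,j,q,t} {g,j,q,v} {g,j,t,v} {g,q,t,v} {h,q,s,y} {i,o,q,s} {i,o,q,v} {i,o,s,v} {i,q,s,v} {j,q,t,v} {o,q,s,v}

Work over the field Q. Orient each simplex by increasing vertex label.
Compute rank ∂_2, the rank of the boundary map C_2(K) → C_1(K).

n_0=10 n_1=36 n_2=38 n_3=13  [Q]
∂1: piv[gh,gi,gj,go,gq,gt,gv,gy,hs] rk=9  ker:hi,hj,hq,hv,hy,ij,io,iq,is,iv,iy,jo,jq,js,jt,jv,jy,oq,os,ov,qs,qt,qv,qy,sv,sy,tv
∂2: piv[ghi,ghy,gij,gio,giy,gjo,gjq,gjt,gjv,gqt,gqv,gtv,hij,hjv,hqs,hqy,hsy,ioq,ios,iov,iqs,iqv,iqy,isv,jqs,jqy] rk=26  ker:hiy,ijo,jqt,jqv,jsy,jtv,oqs,oqv,osv,qsv,qsy,qtv
∂3: piv[ghiy,gijo,gjqt,gjqv,gjtv,gqtv,hqsy,ioqs,ioqv,iosv,iqsv] rk=11  ker:jqtv,oqsv
rk∂_2=26

rank∂_2=26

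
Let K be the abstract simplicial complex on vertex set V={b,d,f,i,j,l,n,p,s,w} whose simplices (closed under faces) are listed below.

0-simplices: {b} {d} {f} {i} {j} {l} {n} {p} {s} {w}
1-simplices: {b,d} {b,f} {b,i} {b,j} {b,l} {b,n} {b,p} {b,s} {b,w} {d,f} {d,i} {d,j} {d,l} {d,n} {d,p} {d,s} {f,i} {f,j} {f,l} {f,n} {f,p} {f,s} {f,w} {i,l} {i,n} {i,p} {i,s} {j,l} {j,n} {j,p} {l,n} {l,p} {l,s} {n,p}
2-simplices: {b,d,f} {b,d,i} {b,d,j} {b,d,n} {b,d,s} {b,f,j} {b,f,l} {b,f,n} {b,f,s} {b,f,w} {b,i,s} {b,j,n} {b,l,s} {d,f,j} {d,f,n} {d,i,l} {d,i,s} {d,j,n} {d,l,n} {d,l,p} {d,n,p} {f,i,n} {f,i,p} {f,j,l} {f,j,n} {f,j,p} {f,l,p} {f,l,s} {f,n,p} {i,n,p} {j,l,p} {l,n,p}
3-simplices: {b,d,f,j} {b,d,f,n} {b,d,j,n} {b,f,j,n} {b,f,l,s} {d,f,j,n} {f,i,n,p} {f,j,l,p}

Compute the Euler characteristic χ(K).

n_0=10 n_1=34 n_2=32 n_3=8
χ=+10−34+32−8=0

χ(K)=0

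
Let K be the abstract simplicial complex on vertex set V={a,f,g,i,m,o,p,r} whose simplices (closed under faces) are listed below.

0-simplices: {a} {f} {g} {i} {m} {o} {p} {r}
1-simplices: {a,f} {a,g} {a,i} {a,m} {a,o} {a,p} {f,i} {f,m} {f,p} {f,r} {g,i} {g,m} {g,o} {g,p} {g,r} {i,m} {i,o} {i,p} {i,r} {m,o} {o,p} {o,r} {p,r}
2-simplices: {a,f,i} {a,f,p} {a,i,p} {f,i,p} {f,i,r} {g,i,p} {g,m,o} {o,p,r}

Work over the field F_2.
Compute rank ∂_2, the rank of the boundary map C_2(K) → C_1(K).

n_0=8 n_1=23 n_2=8  [Z2]
∂1: piv[af,ag,ai,am,ao,ap,fr] rk=7  ker:fi,fm,fp,gi,gm,go,gp,gr,im,io,ip,ir,mo,op,or,pr
∂2: piv[afi,afp,aip,fir,gip,gmo,opr] rk=7  ker:fip
rk∂_2=7

rank∂_2=7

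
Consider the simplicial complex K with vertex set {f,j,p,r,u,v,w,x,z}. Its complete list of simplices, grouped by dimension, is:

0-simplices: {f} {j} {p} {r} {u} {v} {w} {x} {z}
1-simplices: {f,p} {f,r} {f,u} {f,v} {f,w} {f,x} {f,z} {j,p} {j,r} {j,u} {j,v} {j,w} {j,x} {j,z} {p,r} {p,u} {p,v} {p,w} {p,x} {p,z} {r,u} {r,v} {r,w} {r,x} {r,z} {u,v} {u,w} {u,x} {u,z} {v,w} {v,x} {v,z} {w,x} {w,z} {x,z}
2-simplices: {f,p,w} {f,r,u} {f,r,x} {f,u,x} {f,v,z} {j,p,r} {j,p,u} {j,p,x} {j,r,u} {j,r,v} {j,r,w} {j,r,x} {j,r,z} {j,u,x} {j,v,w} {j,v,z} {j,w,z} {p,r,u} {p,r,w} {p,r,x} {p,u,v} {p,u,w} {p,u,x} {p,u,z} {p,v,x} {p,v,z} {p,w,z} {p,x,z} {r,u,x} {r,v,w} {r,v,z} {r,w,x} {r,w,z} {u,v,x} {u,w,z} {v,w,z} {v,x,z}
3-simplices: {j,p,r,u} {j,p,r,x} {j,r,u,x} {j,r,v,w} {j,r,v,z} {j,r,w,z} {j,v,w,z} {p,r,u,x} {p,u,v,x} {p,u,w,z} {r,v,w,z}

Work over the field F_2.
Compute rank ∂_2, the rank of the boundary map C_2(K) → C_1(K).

rank∂_2=25

n_0=9 n_1=35 n_2=37 n_3=11  [Z2]
∂1: piv[fp,fr,fu,fv,fw,fx,fz,jp] rk=8  ker:jr,ju,jv,jw,jx,jz,pr,pu,pv,pw,px,pz,ru,rv,rw,rx,rz,uv,uw,ux,uz,vw,vx,vz,wx,wz,xz
∂2: piv[fpw,fru,frx,fux,fvz,jpr,jpu,jpx,jru,jrv,jrw,jrx,jrz,jvw,jvz,jwz,prw,puv,puw,puz,pvx,pvz,pwz,pxz,rwx] rk=25  ker:jux,pru,prx,pux,rux,rvw,rvz,rwz,uvx,uwz,vwz,vxz
∂3: piv[jpru,jprx,jrux,jrvw,jrvz,jrwz,jvwz,prux,puvx,puwz] rk=10  ker:rvwz
rk∂_2=25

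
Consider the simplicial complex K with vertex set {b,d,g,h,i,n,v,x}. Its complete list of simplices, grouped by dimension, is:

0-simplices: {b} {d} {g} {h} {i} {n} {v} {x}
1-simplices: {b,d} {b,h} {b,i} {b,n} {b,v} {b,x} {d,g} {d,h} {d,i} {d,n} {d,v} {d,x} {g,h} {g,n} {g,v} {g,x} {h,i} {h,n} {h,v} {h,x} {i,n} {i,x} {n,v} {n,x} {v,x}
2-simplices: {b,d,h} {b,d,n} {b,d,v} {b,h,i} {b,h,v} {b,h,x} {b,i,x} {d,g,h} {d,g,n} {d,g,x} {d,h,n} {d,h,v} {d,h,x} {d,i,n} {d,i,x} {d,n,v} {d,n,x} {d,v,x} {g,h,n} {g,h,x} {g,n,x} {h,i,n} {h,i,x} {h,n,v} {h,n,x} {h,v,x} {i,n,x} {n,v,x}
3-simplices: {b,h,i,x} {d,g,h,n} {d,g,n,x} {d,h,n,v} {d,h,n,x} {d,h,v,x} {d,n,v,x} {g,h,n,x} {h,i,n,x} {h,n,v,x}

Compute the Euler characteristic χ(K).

χ(K)=1

n_0=8 n_1=25 n_2=28 n_3=10
χ=+8−25+28−10=1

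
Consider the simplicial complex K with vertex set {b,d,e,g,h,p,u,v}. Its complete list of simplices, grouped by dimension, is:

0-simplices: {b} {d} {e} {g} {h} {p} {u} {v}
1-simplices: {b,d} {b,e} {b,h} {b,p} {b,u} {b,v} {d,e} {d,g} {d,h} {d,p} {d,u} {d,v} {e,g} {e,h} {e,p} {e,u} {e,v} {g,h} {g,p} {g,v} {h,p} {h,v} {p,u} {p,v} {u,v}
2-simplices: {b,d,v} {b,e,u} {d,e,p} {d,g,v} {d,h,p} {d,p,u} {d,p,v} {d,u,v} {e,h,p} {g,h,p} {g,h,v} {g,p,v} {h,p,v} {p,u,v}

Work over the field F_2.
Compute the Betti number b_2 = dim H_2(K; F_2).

b_2=2

n_0=8 n_1=25 n_2=14  [Z2]
∂1: piv[bd,be,bh,bp,bu,bv,dg] rk=7  ker:de,dh,dp,du,dv,eg,eh,ep,eu,ev,gh,gp,gv,hp,hv,pu,pv,uv
∂2: piv[bdv,beu,dep,dgv,dhp,dpu,dpv,duv,ehp,ghp,ghv,gpv] rk=12  ker:hpv,puv
b_2=(14−12)−0=2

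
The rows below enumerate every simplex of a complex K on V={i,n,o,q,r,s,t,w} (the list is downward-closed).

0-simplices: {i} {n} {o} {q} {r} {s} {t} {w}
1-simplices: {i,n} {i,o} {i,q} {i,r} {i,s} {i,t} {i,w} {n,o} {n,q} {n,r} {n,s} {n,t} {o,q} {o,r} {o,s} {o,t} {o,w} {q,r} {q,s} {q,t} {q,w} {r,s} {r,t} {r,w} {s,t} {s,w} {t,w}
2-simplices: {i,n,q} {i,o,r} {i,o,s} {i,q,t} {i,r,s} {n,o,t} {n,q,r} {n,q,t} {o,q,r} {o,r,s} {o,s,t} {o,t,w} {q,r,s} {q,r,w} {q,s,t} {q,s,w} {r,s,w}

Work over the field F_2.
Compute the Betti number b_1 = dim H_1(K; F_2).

b_1=5

n_0=8 n_1=27 n_2=17  [Z2]
∂1: piv[in,io,iq,ir,is,it,iw] rk=7  ker:no,nq,nr,ns,nt,oq,or,os,ot,ow,qr,qs,qt,qw,rs,rt,rw,st,sw,tw
∂2: piv[inq,ior,ios,iqt,irs,not,nqr,nqt,oqr,ost,otw,qrs,qrw,qst,qsw] rk=15  ker:ors,rsw
b_1=(27−7)−15=5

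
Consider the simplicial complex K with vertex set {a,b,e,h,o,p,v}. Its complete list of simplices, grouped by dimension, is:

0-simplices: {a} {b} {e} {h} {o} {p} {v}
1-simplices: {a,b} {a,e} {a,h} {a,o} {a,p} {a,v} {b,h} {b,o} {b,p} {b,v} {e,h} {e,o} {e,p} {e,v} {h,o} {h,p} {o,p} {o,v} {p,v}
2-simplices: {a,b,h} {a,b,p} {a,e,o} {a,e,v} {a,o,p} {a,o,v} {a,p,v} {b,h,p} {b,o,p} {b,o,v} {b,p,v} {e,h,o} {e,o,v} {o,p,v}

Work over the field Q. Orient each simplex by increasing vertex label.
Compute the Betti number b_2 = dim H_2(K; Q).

b_2=3

n_0=7 n_1=19 n_2=14  [Q]
∂1: piv[ab,ae,ah,ao,ap,av] rk=6  ker:bh,bo,bp,bv,eh,eo,ep,ev,ho,hp,op,ov,pv
∂2: piv[abh,abp,aeo,aev,aop,aov,apv,bhp,bop,bov,eho] rk=11  ker:bpv,eov,opv
b_2=(14−11)−0=3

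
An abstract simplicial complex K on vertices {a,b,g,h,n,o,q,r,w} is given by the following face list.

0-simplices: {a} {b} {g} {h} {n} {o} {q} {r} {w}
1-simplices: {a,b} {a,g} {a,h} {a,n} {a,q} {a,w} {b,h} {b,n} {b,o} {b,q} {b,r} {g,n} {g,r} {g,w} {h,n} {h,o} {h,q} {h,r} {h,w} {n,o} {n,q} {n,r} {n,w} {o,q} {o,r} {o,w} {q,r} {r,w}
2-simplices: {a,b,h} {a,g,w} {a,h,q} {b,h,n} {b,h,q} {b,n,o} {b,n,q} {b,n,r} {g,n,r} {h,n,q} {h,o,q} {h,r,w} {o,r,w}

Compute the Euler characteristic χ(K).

n_0=9 n_1=28 n_2=13
χ=+9−28+13=-6

χ(K)=-6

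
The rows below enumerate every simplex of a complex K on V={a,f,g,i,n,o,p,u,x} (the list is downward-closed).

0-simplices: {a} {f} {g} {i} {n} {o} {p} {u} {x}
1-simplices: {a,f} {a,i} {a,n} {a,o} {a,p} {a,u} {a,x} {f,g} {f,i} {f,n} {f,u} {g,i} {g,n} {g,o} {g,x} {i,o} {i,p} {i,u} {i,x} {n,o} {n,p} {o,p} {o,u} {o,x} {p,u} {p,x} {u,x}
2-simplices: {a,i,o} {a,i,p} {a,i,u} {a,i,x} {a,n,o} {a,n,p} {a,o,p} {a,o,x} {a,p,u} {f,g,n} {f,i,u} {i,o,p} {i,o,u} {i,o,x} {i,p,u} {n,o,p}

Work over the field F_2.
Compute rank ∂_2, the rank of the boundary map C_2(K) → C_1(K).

rank∂_2=12

n_0=9 n_1=27 n_2=16  [Z2]
∂1: piv[af,ai,an,ao,ap,au,ax,fg] rk=8  ker:fi,fn,fu,gi,gn,go,gx,io,ip,iu,ix,no,np,op,ou,ox,pu,px,ux
∂2: piv[aio,aip,aiu,aix,ano,anp,aop,aox,apu,fgn,fiu,iou] rk=12  ker:iop,iox,ipu,nop
rk∂_2=12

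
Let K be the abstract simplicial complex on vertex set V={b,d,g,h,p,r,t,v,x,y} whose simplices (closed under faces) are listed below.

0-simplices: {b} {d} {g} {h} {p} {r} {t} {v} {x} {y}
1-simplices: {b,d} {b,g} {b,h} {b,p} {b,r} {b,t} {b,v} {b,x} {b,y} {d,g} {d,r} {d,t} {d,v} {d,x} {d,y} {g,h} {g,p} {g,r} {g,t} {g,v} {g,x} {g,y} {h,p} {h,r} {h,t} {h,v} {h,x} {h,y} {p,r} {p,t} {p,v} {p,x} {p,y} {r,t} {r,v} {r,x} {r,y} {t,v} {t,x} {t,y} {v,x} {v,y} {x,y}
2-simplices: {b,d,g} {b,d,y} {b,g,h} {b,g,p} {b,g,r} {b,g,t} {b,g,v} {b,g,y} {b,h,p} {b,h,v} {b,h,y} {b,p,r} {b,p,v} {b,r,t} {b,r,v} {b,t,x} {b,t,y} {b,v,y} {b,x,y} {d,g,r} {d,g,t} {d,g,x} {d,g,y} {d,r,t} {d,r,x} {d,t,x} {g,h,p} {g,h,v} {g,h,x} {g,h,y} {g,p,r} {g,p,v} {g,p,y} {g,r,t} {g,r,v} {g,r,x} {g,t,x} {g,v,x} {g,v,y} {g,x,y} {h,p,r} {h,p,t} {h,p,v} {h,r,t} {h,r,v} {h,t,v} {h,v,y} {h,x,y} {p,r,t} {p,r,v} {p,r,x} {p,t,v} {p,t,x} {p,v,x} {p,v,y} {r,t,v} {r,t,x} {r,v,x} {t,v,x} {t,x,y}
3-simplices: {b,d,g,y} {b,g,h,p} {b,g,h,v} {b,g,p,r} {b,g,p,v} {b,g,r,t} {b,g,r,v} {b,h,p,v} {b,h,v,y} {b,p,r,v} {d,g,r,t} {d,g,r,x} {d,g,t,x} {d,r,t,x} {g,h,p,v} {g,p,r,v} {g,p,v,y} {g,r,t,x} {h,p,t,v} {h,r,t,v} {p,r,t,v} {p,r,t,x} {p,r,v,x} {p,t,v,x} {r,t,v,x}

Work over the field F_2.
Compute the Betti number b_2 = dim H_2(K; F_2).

n_0=10 n_1=43 n_2=60 n_3=25  [Z2]
∂1: piv[bd,bg,bh,bp,br,bt,bv,bx,by] rk=9  ker:dg,dr,dt,dv,dx,dy,gh,gp,gr,gt,gv,gx,gy,hp,hr,ht,hv,hx,hy,pr,pt,pv,px,py,rt,rv,rx,ry,tv,tx,ty,vx,vy,xy
∂2: piv[bdg,bdy,bgh,bgp,bgr,bgt,bgv,bgy,bhp,bhv,bhy,bpr,bpv,brt,brv,btx,bty,bvy,bxy,dgr,dgt,dgx,drx,dtx,ghx,gpy,gvx,hpr,hpt,hrt,htv,prx] rk=32  ker:dgy,drt,ghp,ghv,ghy,gpr,gpv,grt,grv,grx,gtx,gvy,gxy,hpv,hrv,hvy,hxy,prt,prv,ptv,ptx,pvx,pvy,rtv,rtx,rvx,tvx,txy
∂3: piv[bdgy,bghp,bghv,bgpr,bgpv,bgrt,bgrv,bhpv,bhvy,bprv,dgrt,dgrx,dgtx,drtx,gpvy,hptv,hrtv,prtv,prtx,prvx,ptvx] rk=21  ker:ghpv,gprv,grtx,rtvx
b_2=(60−32)−21=7

b_2=7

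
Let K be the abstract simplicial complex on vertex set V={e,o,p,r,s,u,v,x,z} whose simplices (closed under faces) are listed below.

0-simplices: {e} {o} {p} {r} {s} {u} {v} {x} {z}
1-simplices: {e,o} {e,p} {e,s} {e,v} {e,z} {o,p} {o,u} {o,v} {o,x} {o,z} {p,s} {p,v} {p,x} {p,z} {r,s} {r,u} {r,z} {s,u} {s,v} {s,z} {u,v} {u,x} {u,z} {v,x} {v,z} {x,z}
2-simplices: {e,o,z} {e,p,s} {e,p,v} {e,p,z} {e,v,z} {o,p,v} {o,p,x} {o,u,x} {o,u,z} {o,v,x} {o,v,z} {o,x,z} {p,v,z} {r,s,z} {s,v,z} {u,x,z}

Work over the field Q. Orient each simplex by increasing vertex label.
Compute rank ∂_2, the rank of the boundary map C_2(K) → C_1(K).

n_0=9 n_1=26 n_2=16  [Q]
∂1: piv[eo,ep,es,ev,ez,ou,ox,rs] rk=8  ker:op,ov,oz,ps,pv,px,pz,ru,rz,su,sv,sz,uv,ux,uz,vx,vz,xz
∂2: piv[eoz,eps,epv,epz,evz,opv,opx,oux,ouz,ovx,ovz,oxz,rsz,svz] rk=14  ker:pvz,uxz
rk∂_2=14

rank∂_2=14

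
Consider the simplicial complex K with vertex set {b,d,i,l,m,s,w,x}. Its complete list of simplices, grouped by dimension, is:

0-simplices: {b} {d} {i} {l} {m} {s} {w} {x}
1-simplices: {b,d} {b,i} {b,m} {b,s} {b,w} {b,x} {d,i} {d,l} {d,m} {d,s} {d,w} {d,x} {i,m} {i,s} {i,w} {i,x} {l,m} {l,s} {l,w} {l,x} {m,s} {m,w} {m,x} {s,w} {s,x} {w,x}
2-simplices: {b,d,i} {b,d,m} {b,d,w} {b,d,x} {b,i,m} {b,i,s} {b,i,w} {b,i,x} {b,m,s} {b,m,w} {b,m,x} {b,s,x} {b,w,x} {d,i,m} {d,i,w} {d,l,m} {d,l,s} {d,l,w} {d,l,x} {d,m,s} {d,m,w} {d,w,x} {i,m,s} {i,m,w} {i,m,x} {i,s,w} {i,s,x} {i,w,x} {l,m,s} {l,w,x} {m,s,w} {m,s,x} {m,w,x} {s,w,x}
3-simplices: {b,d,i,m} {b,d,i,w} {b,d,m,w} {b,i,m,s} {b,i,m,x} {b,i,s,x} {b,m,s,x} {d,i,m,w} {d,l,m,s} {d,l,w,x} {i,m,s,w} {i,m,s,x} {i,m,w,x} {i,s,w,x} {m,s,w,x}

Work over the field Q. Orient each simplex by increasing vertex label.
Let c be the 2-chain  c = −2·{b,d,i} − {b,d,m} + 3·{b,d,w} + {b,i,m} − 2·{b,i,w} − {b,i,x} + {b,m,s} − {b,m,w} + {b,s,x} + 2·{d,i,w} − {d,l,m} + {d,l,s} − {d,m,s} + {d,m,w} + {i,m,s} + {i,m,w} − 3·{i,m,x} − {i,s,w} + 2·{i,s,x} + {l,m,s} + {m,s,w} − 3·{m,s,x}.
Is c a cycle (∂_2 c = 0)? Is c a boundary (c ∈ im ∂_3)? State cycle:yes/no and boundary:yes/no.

n_0=8 n_1=26 n_2=34 n_3=15  [Q]
∂1: piv[bd,bi,bm,bs,bw,bx,dl] rk=7  ker:di,dm,ds,dw,dx,im,is,iw,ix,lm,ls,lw,lx,ms,mw,mx,sw,sx,wx
∂2: piv[bdi,bdm,bdw,bdx,bim,bis,biw,bix,bms,bmw,bmx,bsx,bwx,dlm,dls,dlw,dlx,dms,isw] rk=19  ker:dim,diw,dmw,dwx,ims,imw,imx,isx,iwx,lms,lwx,msw,msx,mwx,swx
∂3: piv[bdim,bdiw,bdmw,bims,bimx,bisx,bmsx,dimw,dlms,dlwx,imsw,imwx,iswx] rk=13  ker:imsx,mswx
∂2c = 0
c vs im∂3: reduces to 0 ⇒ boundary

cycle:yes boundary:yes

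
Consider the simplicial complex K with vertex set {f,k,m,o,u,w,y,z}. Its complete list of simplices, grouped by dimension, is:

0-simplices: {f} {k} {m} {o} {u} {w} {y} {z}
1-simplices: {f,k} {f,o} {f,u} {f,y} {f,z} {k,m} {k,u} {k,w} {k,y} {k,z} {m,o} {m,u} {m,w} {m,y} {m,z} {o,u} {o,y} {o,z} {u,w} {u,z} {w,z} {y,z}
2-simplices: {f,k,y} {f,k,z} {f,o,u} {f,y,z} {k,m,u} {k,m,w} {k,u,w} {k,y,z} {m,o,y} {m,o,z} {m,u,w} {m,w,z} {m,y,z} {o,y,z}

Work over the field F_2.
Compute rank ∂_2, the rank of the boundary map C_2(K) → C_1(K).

n_0=8 n_1=22 n_2=14  [Z2]
∂1: piv[fk,fo,fu,fy,fz,km,kw] rk=7  ker:ku,ky,kz,mo,mu,mw,my,mz,ou,oy,oz,uw,uz,wz,yz
∂2: piv[fky,fkz,fou,fyz,kmu,kmw,kuw,moy,moz,mwz,myz] rk=11  ker:kyz,muw,oyz
rk∂_2=11

rank∂_2=11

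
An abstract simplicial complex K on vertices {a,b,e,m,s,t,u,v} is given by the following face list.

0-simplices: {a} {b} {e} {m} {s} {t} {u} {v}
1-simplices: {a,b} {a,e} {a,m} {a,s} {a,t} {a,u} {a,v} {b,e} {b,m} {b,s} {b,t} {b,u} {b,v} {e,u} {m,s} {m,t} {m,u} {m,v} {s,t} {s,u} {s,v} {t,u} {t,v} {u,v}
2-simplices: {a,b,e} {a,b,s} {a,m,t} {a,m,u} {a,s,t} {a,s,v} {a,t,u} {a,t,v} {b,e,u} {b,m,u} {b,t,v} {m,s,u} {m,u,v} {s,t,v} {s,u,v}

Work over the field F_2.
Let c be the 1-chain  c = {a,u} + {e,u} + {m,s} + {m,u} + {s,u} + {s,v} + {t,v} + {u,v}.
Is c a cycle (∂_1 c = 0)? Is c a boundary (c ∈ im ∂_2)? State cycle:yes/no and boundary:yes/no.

cycle:no boundary:no

n_0=8 n_1=24 n_2=15  [Z2]
∂1: piv[ab,ae,am,as,at,au,av] rk=7  ker:be,bm,bs,bt,bu,bv,eu,ms,mt,mu,mv,st,su,sv,tu,tv,uv
∂2: piv[abe,abs,amt,amu,ast,asv,atu,atv,beu,bmu,btv,msu,muv,suv] rk=14  ker:stv
∂1c = {a} + {e} + {s} + {t} + {u} + {v}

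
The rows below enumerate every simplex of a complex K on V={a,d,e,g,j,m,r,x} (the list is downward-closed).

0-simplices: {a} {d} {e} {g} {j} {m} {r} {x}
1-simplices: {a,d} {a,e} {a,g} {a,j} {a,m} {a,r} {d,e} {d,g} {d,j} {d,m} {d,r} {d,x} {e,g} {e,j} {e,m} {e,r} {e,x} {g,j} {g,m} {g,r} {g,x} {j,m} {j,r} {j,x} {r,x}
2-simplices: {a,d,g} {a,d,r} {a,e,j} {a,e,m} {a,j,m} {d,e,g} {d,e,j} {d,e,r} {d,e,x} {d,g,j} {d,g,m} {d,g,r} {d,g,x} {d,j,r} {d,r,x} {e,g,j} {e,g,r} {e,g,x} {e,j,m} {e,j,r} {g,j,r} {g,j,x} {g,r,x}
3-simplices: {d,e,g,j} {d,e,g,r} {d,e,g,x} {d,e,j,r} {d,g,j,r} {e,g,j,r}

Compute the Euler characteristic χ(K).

n_0=8 n_1=25 n_2=23 n_3=6
χ=+8−25+23−6=0

χ(K)=0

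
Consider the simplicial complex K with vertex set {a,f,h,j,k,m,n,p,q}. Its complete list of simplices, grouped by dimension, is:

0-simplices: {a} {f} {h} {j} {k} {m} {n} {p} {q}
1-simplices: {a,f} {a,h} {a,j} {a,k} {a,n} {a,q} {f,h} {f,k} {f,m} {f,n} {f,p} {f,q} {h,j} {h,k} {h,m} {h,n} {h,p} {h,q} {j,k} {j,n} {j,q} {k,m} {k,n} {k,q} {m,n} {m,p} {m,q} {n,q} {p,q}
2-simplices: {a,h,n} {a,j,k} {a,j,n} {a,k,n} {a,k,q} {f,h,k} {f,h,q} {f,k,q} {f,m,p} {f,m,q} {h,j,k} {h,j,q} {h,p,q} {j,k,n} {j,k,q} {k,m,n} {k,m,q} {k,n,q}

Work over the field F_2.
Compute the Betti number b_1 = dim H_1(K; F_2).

n_0=9 n_1=29 n_2=18  [Z2]
∂1: piv[af,ah,aj,ak,an,aq,fm,fp] rk=8  ker:fh,fk,fn,fq,hj,hk,hm,hn,hp,hq,jk,jn,jq,km,kn,kq,mn,mp,mq,nq,pq
∂2: piv[ahn,ajk,ajn,akn,akq,fhk,fhq,fkq,fmp,fmq,hjk,hjq,hpq,kmn,kmq,knq] rk=16  ker:jkn,jkq
b_1=(29−8)−16=5

b_1=5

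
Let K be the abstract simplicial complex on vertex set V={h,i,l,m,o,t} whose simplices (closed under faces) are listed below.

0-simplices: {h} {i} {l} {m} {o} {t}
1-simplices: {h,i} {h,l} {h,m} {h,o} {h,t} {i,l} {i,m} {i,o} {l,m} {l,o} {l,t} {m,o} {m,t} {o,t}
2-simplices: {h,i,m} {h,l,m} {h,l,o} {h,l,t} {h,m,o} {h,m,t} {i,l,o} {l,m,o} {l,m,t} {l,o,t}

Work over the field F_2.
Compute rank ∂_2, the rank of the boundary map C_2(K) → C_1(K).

n_0=6 n_1=14 n_2=10  [Z2]
∂1: piv[hi,hl,hm,ho,ht] rk=5  ker:il,im,io,lm,lo,lt,mo,mt,ot
∂2: piv[him,hlm,hlo,hlt,hmo,hmt,ilo,lot] rk=8  ker:lmo,lmt
rk∂_2=8

rank∂_2=8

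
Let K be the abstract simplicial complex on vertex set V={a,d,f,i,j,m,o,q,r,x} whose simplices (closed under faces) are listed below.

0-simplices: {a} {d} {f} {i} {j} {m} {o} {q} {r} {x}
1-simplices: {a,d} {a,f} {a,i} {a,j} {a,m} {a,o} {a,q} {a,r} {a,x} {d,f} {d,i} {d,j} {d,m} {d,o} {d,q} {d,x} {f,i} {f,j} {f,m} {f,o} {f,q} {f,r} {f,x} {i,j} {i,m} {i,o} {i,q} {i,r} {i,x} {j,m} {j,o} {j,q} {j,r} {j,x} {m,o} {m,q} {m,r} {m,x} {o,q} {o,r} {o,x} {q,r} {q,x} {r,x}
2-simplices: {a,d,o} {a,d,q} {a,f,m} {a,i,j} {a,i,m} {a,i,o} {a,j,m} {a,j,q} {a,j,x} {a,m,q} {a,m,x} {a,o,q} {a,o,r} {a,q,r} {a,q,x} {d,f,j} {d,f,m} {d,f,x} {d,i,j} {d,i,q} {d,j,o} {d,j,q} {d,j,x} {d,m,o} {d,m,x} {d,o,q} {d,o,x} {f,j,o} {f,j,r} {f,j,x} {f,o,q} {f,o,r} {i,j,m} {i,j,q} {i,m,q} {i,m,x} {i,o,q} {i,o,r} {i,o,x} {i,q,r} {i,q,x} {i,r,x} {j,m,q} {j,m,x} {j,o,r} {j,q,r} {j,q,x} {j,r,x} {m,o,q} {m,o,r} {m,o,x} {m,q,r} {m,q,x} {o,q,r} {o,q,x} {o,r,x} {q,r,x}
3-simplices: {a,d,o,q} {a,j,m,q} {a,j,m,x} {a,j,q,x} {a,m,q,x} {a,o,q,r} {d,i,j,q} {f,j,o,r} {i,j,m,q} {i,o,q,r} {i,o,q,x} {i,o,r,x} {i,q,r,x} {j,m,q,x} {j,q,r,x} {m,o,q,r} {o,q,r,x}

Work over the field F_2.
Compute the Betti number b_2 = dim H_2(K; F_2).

n_0=10 n_1=44 n_2=57 n_3=17  [Z2]
∂1: piv[ad,af,ai,aj,am,ao,aq,ar,ax] rk=9  ker:df,di,dj,dm,do,dq,dx,fi,fj,fm,fo,fq,fr,fx,ij,im,io,iq,ir,ix,jm,jo,jq,jr,jx,mo,mq,mr,mx,oq,or,ox,qr,qx,rx
∂2: piv[ado,adq,afm,aij,aim,aio,ajm,ajq,ajx,amq,amx,aoq,aor,aqr,aqx,dfj,dfm,dfx,dij,diq,djo,djq,djx,dmo,dmx,dox,fjo,fjr,foq,for,imx,ior,irx,mor] rk=34  ker:doq,fjx,ijm,ijq,imq,ioq,iox,iqr,iqx,jmq,jmx,jor,jqr,jqx,jrx,moq,mox,mqr,mqx,oqr,oqx,orx,qrx
∂3: piv[adoq,ajmq,ajmx,ajqx,amqx,aoqr,dijq,fjor,ijmq,ioqr,ioqx,iorx,iqrx,jqrx,moqr] rk=15  ker:jmqx,oqrx
b_2=(57−34)−15=8

b_2=8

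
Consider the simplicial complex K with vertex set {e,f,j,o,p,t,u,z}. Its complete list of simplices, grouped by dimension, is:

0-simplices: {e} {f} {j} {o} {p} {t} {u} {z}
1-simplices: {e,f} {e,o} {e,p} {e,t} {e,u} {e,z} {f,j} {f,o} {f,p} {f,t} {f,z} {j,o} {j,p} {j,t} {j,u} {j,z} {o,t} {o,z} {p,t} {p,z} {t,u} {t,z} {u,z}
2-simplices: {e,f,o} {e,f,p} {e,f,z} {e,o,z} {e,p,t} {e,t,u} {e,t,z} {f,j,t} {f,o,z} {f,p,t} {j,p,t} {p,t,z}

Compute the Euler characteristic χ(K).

n_0=8 n_1=23 n_2=12
χ=+8−23+12=-3

χ(K)=-3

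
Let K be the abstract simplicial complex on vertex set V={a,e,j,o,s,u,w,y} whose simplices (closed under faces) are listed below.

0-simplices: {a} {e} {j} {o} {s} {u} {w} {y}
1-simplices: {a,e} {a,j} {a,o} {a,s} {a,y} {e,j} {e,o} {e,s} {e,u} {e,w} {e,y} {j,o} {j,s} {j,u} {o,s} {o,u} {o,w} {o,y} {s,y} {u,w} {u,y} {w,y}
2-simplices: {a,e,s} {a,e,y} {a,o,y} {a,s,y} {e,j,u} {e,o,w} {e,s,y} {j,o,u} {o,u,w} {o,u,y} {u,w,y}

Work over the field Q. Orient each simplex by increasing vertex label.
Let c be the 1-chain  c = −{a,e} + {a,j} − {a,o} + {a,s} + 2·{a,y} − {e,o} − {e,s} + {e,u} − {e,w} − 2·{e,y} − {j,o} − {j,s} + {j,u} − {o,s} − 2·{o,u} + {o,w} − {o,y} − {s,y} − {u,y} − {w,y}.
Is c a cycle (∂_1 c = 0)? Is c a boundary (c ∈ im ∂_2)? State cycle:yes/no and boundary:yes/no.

cycle:no boundary:no

n_0=8 n_1=22 n_2=11  [Q]
∂1: piv[ae,aj,ao,as,ay,eu,ew] rk=7  ker:ej,eo,es,ey,jo,js,ju,os,ou,ow,oy,sy,uw,uy,wy
∂2: piv[aes,aey,aoy,asy,eju,eow,jou,ouw,ouy,uwy] rk=10  ker:esy
∂1c = −2·{a} + 3·{e} + 2·{j} − {s} + {u} + {w} − 4·{y}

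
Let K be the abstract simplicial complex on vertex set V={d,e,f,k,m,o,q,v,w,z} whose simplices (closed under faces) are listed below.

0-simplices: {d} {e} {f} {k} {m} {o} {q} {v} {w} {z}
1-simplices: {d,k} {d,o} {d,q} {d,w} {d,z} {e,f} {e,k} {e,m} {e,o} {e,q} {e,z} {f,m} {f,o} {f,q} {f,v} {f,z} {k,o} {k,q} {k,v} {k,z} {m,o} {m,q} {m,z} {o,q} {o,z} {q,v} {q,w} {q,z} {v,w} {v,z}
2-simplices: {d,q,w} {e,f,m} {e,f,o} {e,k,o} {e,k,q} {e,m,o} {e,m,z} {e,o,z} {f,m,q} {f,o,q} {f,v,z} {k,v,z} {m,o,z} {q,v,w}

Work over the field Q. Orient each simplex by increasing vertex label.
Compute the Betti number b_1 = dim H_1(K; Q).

b_1=8

n_0=10 n_1=30 n_2=14  [Q]
∂1: piv[dk,do,dq,dw,dz,ef,ek,em,fv] rk=9  ker:eo,eq,ez,fm,fo,fq,fz,ko,kq,kv,kz,mo,mq,mz,oq,oz,qv,qw,qz,vw,vz
∂2: piv[dqw,efm,efo,eko,ekq,emo,emz,eoz,fmq,foq,fvz,kvz,qvw] rk=13  ker:moz
b_1=(30−9)−13=8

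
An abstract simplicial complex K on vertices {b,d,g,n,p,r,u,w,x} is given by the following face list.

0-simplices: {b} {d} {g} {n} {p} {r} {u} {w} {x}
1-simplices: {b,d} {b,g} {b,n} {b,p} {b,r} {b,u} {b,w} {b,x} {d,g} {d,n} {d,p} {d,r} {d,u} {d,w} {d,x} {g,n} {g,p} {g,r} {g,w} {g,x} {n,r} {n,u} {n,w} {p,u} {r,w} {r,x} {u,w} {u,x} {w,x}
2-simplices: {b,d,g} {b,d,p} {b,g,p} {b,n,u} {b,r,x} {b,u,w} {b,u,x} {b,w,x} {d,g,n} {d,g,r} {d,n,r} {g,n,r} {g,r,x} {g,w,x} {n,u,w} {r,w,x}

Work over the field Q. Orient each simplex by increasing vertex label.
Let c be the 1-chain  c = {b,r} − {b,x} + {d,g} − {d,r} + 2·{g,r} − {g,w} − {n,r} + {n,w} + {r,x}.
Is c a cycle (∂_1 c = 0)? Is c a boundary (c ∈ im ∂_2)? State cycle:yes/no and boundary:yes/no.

n_0=9 n_1=29 n_2=16  [Q]
∂1: piv[bd,bg,bn,bp,br,bu,bw,bx] rk=8  ker:dg,dn,dp,dr,du,dw,dx,gn,gp,gr,gw,gx,nr,nu,nw,pu,rw,rx,uw,ux,wx
∂2: piv[bdg,bdp,bgp,bnu,brx,buw,bux,bwx,dgn,dgr,dnr,grx,gwx,nuw,rwx] rk=15  ker:gnr
∂1c = 0
c vs im∂2: residual ≠ 0 ⇒ not boundary

cycle:yes boundary:no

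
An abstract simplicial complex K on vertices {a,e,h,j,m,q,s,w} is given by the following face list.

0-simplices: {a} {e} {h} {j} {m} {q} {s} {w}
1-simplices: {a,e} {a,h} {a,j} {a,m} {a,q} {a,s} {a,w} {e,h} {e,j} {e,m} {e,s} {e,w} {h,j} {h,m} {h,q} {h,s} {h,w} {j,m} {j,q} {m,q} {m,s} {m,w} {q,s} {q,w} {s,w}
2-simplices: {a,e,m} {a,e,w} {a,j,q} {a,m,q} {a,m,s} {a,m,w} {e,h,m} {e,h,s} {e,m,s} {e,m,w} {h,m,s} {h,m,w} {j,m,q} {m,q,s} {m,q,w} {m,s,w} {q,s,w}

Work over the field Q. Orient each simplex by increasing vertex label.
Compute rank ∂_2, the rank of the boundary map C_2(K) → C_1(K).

n_0=8 n_1=25 n_2=17  [Q]
∂1: piv[ae,ah,aj,am,aq,as,aw] rk=7  ker:eh,ej,em,es,ew,hj,hm,hq,hs,hw,jm,jq,mq,ms,mw,qs,qw,sw
∂2: piv[aem,aew,ajq,amq,ams,amw,ehm,ehs,ems,hmw,jmq,mqs,mqw,msw] rk=14  ker:emw,hms,qsw
rk∂_2=14

rank∂_2=14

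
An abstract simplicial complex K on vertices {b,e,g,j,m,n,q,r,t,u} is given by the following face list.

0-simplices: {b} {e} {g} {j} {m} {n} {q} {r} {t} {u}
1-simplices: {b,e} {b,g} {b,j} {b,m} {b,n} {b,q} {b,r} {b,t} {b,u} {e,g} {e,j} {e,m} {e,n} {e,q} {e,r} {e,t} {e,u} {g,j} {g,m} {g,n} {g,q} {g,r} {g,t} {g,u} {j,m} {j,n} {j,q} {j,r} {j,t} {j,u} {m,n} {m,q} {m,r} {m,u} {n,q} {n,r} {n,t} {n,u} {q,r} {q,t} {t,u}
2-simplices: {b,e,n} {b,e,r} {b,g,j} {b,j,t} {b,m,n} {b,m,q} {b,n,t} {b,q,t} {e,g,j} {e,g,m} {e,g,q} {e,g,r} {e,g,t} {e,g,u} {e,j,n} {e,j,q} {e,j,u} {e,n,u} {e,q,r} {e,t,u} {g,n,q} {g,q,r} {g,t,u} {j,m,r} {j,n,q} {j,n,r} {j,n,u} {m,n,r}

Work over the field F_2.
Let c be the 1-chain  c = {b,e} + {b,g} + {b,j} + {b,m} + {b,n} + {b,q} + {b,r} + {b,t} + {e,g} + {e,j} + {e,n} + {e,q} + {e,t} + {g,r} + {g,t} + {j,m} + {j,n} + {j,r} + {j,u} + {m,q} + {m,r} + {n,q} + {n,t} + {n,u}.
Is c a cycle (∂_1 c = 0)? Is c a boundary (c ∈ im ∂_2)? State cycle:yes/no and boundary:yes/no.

cycle:yes boundary:yes

n_0=10 n_1=41 n_2=28  [Z2]
∂1: piv[be,bg,bj,bm,bn,bq,br,bt,bu] rk=9  ker:eg,ej,em,en,eq,er,et,eu,gj,gm,gn,gq,gr,gt,gu,jm,jn,jq,jr,jt,ju,mn,mq,mr,mu,nq,nr,nt,nu,qr,qt,tu
∂2: piv[ben,ber,bgj,bjt,bmn,bmq,bnt,bqt,egj,egm,egq,egr,egt,egu,ejn,ejq,eju,enu,eqr,etu,gnq,jmr,jnq,jnr,mnr] rk=25  ker:gqr,gtu,jnu
∂1c = 0
c vs im∂2: reduces to 0 ⇒ boundary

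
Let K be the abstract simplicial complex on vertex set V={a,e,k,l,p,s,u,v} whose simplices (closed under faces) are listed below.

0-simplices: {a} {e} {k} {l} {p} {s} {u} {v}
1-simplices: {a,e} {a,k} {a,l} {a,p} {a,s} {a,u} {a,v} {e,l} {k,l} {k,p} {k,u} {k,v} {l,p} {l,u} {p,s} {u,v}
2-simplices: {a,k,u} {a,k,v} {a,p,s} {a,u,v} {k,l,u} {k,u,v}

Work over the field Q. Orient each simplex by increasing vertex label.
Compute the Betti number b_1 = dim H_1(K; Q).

b_1=4

n_0=8 n_1=16 n_2=6  [Q]
∂1: piv[ae,ak,al,ap,as,au,av] rk=7  ker:el,kl,kp,ku,kv,lp,lu,ps,uv
∂2: piv[aku,akv,aps,auv,klu] rk=5  ker:kuv
b_1=(16−7)−5=4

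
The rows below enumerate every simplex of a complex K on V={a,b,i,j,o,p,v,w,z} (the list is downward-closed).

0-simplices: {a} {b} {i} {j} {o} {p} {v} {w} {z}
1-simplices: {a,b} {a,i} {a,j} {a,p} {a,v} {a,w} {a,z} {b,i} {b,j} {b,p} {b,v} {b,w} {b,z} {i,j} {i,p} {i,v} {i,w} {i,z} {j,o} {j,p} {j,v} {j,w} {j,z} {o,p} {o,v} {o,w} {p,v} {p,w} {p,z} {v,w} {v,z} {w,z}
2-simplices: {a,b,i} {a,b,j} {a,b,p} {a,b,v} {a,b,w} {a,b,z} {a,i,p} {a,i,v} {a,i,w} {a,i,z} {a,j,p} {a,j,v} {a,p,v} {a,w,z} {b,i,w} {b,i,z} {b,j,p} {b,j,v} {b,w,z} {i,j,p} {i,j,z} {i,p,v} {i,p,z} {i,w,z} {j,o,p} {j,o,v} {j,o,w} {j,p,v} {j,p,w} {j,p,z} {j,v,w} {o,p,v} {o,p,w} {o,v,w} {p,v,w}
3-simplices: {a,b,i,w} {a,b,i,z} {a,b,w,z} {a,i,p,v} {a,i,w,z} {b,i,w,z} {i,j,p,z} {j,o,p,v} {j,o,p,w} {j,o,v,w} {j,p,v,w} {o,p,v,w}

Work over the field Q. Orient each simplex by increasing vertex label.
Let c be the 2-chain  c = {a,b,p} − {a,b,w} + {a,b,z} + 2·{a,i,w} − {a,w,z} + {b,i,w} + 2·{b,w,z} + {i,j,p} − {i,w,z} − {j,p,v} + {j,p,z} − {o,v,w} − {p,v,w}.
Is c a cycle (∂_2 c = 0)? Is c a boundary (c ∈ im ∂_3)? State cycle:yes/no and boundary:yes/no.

n_0=9 n_1=32 n_2=35 n_3=12  [Q]
∂1: piv[ab,ai,aj,ap,av,aw,az,jo] rk=8  ker:bi,bj,bp,bv,bw,bz,ij,ip,iv,iw,iz,jp,jv,jw,jz,op,ov,ow,pv,pw,pz,vw,vz,wz
∂2: piv[abi,abj,abp,abv,abw,abz,aip,aiv,aiw,aiz,ajp,ajv,apv,awz,ijp,ijz,ipz,jop,jov,jow,jpw,jvw] rk=22  ker:biw,biz,bjp,bjv,bwz,ipv,iwz,jpv,jpz,opv,opw,ovw,pvw
∂3: piv[abiw,abiz,abwz,aipv,aiwz,ijpz,jopv,jopw,jovw,jpvw] rk=10  ker:biwz,opvw
∂2c = {a,b} + 2·{a,i} − {a,p} − 2·{a,w} + {b,i} + {b,p} − {b,z} + {i,j} − {i,p} + 2·{i,w} + {i,z} + {j,p} + {j,v} − {j,z} − {o,v} + {o,w} − 2·{p,v} + {p,w} + {p,z} − 2·{v,w}

cycle:no boundary:no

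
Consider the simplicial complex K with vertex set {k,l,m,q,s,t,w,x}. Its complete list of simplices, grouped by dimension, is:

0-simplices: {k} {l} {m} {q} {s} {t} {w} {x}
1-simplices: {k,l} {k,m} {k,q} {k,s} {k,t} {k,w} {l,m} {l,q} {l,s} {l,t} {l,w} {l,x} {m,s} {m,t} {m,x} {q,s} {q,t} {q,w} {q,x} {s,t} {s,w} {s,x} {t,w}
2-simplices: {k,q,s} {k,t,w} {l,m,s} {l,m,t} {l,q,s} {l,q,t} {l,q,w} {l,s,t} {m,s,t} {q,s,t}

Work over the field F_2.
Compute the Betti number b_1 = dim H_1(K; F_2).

b_1=8

n_0=8 n_1=23 n_2=10  [Z2]
∂1: piv[kl,km,kq,ks,kt,kw,lx] rk=7  ker:lm,lq,ls,lt,lw,ms,mt,mx,qs,qt,qw,qx,st,sw,sx,tw
∂2: piv[kqs,ktw,lms,lmt,lqs,lqt,lqw,lst] rk=8  ker:mst,qst
b_1=(23−7)−8=8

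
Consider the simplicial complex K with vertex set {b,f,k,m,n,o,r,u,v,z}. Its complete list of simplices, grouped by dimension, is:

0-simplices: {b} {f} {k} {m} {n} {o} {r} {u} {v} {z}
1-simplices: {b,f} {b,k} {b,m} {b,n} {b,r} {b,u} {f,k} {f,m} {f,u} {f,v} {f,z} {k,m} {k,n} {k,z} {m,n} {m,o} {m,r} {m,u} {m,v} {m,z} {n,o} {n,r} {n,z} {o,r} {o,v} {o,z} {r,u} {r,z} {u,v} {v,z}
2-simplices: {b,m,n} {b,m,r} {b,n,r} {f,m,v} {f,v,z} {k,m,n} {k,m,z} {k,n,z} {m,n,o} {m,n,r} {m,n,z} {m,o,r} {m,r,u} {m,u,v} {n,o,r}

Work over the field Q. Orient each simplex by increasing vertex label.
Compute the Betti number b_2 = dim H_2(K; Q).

b_2=3

n_0=10 n_1=30 n_2=15  [Q]
∂1: piv[bf,bk,bm,bn,br,bu,fv,fz,mo] rk=9  ker:fk,fm,fu,km,kn,kz,mn,mr,mu,mv,mz,no,nr,nz,or,ov,oz,ru,rz,uv,vz
∂2: piv[bmn,bmr,bnr,fmv,fvz,kmn,kmz,knz,mno,mor,mru,muv] rk=12  ker:mnr,mnz,nor
b_2=(15−12)−0=3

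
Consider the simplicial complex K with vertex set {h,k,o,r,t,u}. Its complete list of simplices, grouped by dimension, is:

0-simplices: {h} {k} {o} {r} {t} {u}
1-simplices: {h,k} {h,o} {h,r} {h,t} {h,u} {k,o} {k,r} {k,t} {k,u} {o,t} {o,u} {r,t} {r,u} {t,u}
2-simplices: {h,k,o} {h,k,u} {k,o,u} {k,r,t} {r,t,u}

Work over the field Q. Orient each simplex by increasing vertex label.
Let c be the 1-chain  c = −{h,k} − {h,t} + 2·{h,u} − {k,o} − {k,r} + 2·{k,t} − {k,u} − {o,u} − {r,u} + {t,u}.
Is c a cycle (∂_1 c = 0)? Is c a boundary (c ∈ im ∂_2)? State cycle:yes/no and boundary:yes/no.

n_0=6 n_1=14 n_2=5  [Q]
∂1: piv[hk,ho,hr,ht,hu] rk=5  ker:ko,kr,kt,ku,ot,ou,rt,ru,tu
∂2: piv[hko,hku,kou,krt,rtu] rk=5
∂1c = 0
c vs im∂2: residual ≠ 0 ⇒ not boundary

cycle:yes boundary:no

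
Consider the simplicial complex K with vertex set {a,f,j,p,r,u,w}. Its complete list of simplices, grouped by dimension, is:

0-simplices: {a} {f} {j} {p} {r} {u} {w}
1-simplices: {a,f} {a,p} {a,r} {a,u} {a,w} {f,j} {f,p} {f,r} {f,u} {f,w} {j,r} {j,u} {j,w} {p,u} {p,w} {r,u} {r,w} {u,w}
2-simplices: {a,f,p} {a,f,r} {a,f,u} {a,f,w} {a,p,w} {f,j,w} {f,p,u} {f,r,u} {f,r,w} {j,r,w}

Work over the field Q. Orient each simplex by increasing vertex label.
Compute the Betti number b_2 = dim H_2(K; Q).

b_2=0

n_0=7 n_1=18 n_2=10  [Q]
∂1: piv[af,ap,ar,au,aw,fj] rk=6  ker:fp,fr,fu,fw,jr,ju,jw,pu,pw,ru,rw,uw
∂2: piv[afp,afr,afu,afw,apw,fjw,fpu,fru,frw,jrw] rk=10
b_2=(10−10)−0=0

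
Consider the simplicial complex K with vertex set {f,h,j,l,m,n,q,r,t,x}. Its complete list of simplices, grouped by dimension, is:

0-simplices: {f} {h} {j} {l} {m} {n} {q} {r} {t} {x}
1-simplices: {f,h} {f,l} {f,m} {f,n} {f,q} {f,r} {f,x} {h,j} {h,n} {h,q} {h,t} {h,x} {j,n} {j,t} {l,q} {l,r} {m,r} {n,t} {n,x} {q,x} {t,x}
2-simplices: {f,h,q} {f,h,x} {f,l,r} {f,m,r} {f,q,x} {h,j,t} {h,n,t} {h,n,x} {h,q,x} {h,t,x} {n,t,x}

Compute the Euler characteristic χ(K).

n_0=10 n_1=21 n_2=11
χ=+10−21+11=0

χ(K)=0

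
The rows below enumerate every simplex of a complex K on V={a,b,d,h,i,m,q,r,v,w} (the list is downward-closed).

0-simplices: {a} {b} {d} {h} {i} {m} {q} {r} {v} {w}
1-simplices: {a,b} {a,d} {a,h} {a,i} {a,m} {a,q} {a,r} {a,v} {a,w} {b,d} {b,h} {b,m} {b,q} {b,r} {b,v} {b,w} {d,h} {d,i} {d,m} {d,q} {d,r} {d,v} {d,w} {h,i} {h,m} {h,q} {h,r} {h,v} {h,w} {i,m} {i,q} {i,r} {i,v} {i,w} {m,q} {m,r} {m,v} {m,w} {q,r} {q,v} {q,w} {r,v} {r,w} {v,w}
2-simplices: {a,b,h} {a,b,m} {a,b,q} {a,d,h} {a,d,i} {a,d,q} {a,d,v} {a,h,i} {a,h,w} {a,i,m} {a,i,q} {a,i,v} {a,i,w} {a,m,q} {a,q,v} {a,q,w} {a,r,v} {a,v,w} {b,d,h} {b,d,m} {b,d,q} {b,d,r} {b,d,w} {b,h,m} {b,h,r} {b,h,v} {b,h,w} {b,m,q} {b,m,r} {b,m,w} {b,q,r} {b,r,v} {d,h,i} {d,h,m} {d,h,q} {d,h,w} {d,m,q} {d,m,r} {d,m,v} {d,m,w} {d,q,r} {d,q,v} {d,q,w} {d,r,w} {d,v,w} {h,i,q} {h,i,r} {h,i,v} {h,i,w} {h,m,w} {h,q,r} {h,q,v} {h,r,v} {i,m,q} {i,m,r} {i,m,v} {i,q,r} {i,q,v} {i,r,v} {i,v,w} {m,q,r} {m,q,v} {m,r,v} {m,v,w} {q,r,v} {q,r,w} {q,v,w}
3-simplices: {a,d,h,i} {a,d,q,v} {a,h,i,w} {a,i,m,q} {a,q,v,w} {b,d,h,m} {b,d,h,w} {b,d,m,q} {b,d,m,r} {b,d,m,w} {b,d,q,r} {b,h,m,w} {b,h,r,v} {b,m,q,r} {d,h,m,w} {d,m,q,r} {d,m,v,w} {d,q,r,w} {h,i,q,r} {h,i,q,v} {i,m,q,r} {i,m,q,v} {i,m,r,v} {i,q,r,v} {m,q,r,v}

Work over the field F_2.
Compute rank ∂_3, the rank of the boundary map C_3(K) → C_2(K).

n_0=10 n_1=44 n_2=67 n_3=25  [Z2]
∂1: piv[ab,ad,ah,ai,am,aq,ar,av,aw] rk=9  ker:bd,bh,bm,bq,br,bv,bw,dh,di,dm,dq,dr,dv,dw,hi,hm,hq,hr,hv,hw,im,iq,ir,iv,iw,mq,mr,mv,mw,qr,qv,qw,rv,rw,vw
∂2: piv[abh,abm,abq,adh,adi,adq,adv,ahi,ahw,aim,aiq,aiv,aiw,amq,aqv,aqw,arv,avw,bdh,bdm,bdr,bdw,bhm,bhr,bhv,bhw,bmr,bmw,bqr,brv,dhq,dmv,drw,hir,hiv] rk=35  ker:bdq,bmq,dhi,dhm,dhw,dmq,dmr,dmw,dqr,dqv,dqw,dvw,hiq,hiw,hmw,hqr,hqv,hrv,imq,imr,imv,iqr,iqv,irv,ivw,mqr,mqv,mrv,mvw,qrv,qrw,qvw
∂3: piv[adhi,adqv,ahiw,aimq,aqvw,bdhm,bdhw,bdmq,bdmr,bdmw,bdqr,bhmw,bhrv,bmqr,dmvw,dqrw,hiqr,hiqv,imqr,imqv,imrv,iqrv] rk=22  ker:dhmw,dmqr,mqrv
rk∂_3=22

rank∂_3=22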